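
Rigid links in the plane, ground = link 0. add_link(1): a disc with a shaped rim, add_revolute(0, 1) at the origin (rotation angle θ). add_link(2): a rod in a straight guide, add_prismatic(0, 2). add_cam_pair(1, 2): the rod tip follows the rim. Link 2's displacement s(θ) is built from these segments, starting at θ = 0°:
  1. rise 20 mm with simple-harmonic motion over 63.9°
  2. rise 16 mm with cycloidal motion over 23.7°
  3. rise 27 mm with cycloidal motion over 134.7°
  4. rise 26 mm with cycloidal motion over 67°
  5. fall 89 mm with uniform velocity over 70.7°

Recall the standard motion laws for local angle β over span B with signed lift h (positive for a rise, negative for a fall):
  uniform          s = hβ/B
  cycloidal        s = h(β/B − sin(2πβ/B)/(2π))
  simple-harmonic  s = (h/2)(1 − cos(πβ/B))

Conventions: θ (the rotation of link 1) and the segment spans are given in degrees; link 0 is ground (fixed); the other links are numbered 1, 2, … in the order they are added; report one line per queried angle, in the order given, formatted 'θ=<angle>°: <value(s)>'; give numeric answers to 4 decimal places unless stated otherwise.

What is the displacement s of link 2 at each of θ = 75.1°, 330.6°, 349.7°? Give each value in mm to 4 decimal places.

segment 1 (0° to 63.9°, simple-harmonic, h = 20) is passed completely: s = 0.0000 + (20) = 20.0000
θ = 75.1° falls in segment 2 (63.9° to 87.6°, cycloidal, h = 16): β = 75.1 − 63.9 = 11.2°, B = 23.7°; Δs = 16·(0.4726 − sin(2π·0.4726)/(2π)) = 7.1245; s = 20.0000 + 7.1245 = 27.1245
segment 2 (63.9° to 87.6°, cycloidal, h = 16) is passed completely: s = 20.0000 + (16) = 36.0000
segment 3 (87.6° to 222.3°, cycloidal, h = 27) is passed completely: s = 36.0000 + (27) = 63.0000
segment 4 (222.3° to 289.3°, cycloidal, h = 26) is passed completely: s = 63.0000 + (26) = 89.0000
θ = 330.6° falls in segment 5 (289.3° to 360°, uniform, h = -89): β = 330.6 − 289.3 = 41.3°, B = 70.7°; Δs = -89·41.3/70.7 = -51.9901; s = 89.0000 − 51.9901 = 37.0099
θ = 349.7° falls in segment 5 (289.3° to 360°, uniform, h = -89): β = 349.7 − 289.3 = 60.4°, B = 70.7°; Δs = -89·60.4/70.7 = -76.0339; s = 89.0000 − 76.0339 = 12.9661

θ=75.1°: 27.1245
θ=330.6°: 37.0099
θ=349.7°: 12.9661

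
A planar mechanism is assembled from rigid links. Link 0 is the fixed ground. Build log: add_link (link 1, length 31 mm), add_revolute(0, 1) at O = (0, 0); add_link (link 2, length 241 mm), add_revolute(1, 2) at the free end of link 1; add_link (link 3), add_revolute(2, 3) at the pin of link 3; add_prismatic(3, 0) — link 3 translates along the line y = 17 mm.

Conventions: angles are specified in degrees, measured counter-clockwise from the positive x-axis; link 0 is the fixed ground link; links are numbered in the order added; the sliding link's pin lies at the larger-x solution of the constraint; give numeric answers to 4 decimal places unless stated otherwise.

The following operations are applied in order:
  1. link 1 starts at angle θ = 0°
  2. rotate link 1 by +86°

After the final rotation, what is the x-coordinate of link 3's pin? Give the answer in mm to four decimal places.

geometry: r = 31 mm, L = 241 mm, e = 17 mm; θ starts at 0°
rotate link 1 by +86°: θ ← 0° +86° = 86°
crank pin P = (r cos θ, r sin θ) = (2.162451, 30.924486)
h = r sin θ − e = 30.924486 − 17 = 13.924486
x = r cos θ + √(L² − h²) = 2.162451 + 240.597400 = 242.759850

242.7599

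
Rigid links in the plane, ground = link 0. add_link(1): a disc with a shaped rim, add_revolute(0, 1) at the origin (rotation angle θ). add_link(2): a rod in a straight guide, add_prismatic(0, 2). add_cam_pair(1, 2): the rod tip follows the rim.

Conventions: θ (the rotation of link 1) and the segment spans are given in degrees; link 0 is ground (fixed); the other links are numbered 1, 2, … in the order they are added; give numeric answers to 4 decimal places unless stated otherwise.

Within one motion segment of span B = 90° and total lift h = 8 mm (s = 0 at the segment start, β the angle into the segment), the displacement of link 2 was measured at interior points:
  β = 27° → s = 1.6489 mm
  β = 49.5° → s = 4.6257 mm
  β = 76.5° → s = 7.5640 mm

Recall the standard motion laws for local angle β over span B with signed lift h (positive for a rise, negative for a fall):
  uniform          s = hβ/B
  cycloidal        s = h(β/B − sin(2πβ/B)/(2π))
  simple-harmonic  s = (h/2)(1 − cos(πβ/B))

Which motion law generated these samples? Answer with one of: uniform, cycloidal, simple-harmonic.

candidates at β/B = r: uniform s = h·r (linear in β); cycloidal s = h·(r − sin(2πr)/(2π)); simple-harmonic s = (h/2)(1 − cos(πr))
β=27°: printed 1.6489 | uniform 2.4000, cycloidal 1.1891, simple-harmonic 1.6489
β=49.5°: printed 4.6257 | uniform 4.4000, cycloidal 4.7935, simple-harmonic 4.6257
β=76.5°: printed 7.5640 | uniform 6.8000, cycloidal 7.8301, simple-harmonic 7.5640
only one law matches every sample → simple-harmonic

simple-harmonic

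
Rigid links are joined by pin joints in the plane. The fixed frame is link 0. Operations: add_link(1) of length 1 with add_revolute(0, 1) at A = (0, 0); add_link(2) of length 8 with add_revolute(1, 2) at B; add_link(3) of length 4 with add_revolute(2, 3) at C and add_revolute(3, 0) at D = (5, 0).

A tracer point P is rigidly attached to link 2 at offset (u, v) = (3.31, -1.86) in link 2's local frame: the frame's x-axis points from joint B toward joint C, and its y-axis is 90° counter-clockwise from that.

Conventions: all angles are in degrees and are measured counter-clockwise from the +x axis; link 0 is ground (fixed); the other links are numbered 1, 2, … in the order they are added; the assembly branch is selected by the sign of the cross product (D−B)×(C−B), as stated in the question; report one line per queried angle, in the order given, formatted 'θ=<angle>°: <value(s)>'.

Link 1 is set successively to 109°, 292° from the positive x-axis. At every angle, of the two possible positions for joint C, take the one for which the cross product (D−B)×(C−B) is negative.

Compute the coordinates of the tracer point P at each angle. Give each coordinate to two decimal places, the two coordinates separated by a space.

A=(0,0), D=(5.00,0)
θ=109°: B = A + 1.00·(cos109°, sin109°) = (-0.3256, 0.9455)
θ=109°: |BD| = 5.4089
θ=109°: circle(B,8.00) ∩ circle(D,4.00): a=7.1416, h=3.6052
θ=109°:   candidates: C₊=(7.3363,3.2468) cross=19.500; C₋=(6.0758,-3.8526) cross=-19.500
θ=109°:   branch - wants cross < 0 → take C=(6.0758,-3.8526) (cross=-19.500)
θ=109°: ex = (C−B)/|BC| = (0.8002,-0.5998); ey = (0.5998,0.8002)
θ=109°: P = B + 3.31·ex + -1.86·ey = (1.2074,-2.5280)
θ=292°: B = A + 1.00·(cos292°, sin292°) = (0.3746, -0.9272)
θ=292°: |BD| = 4.7174
θ=292°: circle(B,8.00) ∩ circle(D,4.00): a=7.4462, h=2.9246
θ=292°:   candidates: C₊=(7.1008,3.4039) cross=13.797; C₋=(8.2504,-2.3312) cross=-13.797
θ=292°:   branch - wants cross < 0 → take C=(8.2504,-2.3312) (cross=-13.797)
θ=292°: ex = (C−B)/|BC| = (0.9845,-0.1755); ey = (0.1755,0.9845)
θ=292°: P = B + 3.31·ex + -1.86·ey = (3.3068,-3.3392)

θ=109°: 1.21 -2.53
θ=292°: 3.31 -3.34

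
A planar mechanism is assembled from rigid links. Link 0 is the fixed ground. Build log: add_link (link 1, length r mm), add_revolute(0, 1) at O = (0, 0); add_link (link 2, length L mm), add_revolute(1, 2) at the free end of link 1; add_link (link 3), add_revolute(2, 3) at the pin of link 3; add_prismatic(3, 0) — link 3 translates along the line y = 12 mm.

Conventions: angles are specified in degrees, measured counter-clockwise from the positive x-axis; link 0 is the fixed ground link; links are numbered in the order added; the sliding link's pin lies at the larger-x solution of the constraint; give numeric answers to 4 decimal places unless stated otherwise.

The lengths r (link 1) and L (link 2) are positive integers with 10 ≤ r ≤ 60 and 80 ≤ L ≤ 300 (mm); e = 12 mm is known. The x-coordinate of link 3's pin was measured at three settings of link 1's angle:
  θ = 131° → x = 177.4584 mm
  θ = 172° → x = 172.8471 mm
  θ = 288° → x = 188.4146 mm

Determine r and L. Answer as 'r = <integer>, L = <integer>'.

constraint per measurement: (x − r cos θ)² + (r sin θ − e)² = L²
subtracting the θ₁ and θ₂ equations cancels the r² and L² terms:
r = (x₁² − x₂²) / (2[(x₁cos θ₁ + e sin θ₁) − (x₂cos θ₂ + e sin θ₂)]) = 13.0002 → r = 13
L² = (x₁ − r cos θ₁)² + (r sin θ₁ − e)² = 34596.0172 → L = 186.0000 → L = 186
check at θ₃=288°: x = 188.4146 (printed 188.4146) ✓

r = 13, L = 186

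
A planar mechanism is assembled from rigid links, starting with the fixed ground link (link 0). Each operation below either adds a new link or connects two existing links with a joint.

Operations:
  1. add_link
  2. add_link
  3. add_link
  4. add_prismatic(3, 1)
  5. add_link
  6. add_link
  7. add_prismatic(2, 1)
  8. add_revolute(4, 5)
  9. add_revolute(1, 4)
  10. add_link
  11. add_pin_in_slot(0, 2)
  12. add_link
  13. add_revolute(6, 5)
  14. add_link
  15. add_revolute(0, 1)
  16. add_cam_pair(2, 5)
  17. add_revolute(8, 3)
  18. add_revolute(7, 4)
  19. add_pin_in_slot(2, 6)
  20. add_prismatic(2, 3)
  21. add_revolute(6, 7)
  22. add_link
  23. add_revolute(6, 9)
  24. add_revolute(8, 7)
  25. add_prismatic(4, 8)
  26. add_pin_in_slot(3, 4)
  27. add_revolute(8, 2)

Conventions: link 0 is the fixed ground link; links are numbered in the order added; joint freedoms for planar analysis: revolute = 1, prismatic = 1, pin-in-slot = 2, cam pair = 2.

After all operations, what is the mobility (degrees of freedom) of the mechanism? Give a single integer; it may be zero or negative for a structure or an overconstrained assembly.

link 0 = ground. State L|J1|J2 = 1|0|0
+link1  2|0|0
+link2  3|0|0
+link3  4|0|0
P(3,1) f=1→J1  4|1|0
+link4  5|1|0
+link5  6|1|0
P(2,1) f=1→J1  6|2|0
R(4,5) f=1→J1  6|3|0
R(1,4) f=1→J1  6|4|0
+link6  7|4|0
PS(0,2) f=2→J2  7|4|1
+link7  8|4|1
R(6,5) f=1→J1  8|5|1
+link8  9|5|1
R(0,1) f=1→J1  9|6|1
C(2,5) f=2→J2  9|6|2
R(8,3) f=1→J1  9|7|2
R(7,4) f=1→J1  9|8|2
PS(2,6) f=2→J2  9|8|3
P(2,3) f=1→J1  9|9|3
R(6,7) f=1→J1  9|10|3
+link9  10|10|3
R(6,9) f=1→J1  10|11|3
R(8,7) f=1→J1  10|12|3
P(4,8) f=1→J1  10|13|3
PS(3,4) f=2→J2  10|13|4
R(8,2) f=1→J1  10|14|4
M = 3(10−1)−2·14−4 = 27−28−4 = -5

M = -5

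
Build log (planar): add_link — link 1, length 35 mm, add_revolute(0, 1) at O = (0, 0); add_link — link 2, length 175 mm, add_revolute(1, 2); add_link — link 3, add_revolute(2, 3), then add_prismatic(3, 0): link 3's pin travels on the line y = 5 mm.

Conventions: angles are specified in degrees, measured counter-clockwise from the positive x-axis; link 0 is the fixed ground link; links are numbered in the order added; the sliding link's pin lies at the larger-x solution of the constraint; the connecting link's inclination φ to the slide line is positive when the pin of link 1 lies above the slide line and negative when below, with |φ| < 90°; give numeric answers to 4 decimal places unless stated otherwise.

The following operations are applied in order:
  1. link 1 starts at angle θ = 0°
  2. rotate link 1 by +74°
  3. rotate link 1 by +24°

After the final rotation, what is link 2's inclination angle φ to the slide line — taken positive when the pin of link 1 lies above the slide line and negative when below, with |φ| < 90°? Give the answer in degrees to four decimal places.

geometry: r = 35 mm, L = 175 mm, e = 5 mm; θ starts at 0°
rotate link 1 by +74°: θ ← 0° +74° = 74°
rotate link 1 by +24°: θ ← 74° +24° = 98°
h = r sin θ − e = 34.659382 − 5 = 29.659382
sin φ = h / L = 29.659382 / 175 = 0.16948219
φ = arcsin(0.16948219) = 9.757714°

9.7577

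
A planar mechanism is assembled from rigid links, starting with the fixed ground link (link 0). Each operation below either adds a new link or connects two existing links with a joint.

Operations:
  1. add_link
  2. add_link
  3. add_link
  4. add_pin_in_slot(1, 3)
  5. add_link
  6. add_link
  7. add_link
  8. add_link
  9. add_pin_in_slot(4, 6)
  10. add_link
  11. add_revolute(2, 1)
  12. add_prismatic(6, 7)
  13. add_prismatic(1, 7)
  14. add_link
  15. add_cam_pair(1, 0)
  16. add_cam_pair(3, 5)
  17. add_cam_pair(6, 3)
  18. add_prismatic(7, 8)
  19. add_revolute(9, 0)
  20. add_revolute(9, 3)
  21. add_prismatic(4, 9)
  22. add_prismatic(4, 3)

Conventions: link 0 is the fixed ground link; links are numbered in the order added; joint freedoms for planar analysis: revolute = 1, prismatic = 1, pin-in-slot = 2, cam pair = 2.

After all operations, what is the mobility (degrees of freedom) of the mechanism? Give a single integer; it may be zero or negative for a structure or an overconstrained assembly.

(L,J1,J2)=(1,0,0); link0 fixed
link1: (2,0,0)
link2: (3,0,0)
link3: (4,0,0)
PS 1-3 [J2]: (4,0,1)
link4: (5,0,1)
link5: (6,0,1)
link6: (7,0,1)
link7: (8,0,1)
PS 4-6 [J2]: (8,0,2)
link8: (9,0,2)
R 2-1 [J1]: (9,1,2)
P 6-7 [J1]: (9,2,2)
P 1-7 [J1]: (9,3,2)
link9: (10,3,2)
C 1-0 [J2]: (10,3,3)
C 3-5 [J2]: (10,3,4)
C 6-3 [J2]: (10,3,5)
P 7-8 [J1]: (10,4,5)
R 9-0 [J1]: (10,5,5)
R 9-3 [J1]: (10,6,5)
P 4-9 [J1]: (10,7,5)
P 4-3 [J1]: (10,8,5)
Grübler: 3·9 − 2·8 − 5 = 6

M = 6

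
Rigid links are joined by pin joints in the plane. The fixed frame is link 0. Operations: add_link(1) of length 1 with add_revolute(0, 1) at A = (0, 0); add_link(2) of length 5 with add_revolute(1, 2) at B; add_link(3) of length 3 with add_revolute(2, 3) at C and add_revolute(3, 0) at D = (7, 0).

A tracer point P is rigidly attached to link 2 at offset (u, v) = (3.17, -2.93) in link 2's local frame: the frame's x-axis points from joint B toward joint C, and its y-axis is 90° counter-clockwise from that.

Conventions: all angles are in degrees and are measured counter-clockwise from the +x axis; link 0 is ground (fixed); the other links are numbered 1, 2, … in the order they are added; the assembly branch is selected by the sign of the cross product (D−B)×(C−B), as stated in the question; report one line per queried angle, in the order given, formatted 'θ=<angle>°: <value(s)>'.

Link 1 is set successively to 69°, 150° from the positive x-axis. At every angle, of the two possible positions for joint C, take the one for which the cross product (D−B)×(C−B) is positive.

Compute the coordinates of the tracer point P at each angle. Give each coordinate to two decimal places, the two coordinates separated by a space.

A=(0,0), D=(7.00,0)
θ=69°: B = A + 1.00·(cos69°, sin69°) = (0.3584, 0.9336)
θ=69°: |BD| = 6.7069
θ=69°: circle(B,5.00) ∩ circle(D,3.00): a=4.5463, h=2.0812
θ=69°:   candidates: C₊=(5.1501,2.3617) cross=13.959; C₋=(4.5707,-1.7602) cross=-13.959
θ=69°:   branch + wants cross > 0 → take C=(5.1501,2.3617) (cross=13.959)
θ=69°: ex = (C−B)/|BC| = (0.9583,0.2856); ey = (-0.2856,0.9583)
θ=69°: P = B + 3.17·ex + -2.93·ey = (4.2332,-0.9689)
θ=150°: B = A + 1.00·(cos150°, sin150°) = (-0.8660, 0.5000)
θ=150°: |BD| = 7.8819
θ=150°: circle(B,5.00) ∩ circle(D,3.00): a=4.9559, h=0.6624
θ=150°:   candidates: C₊=(4.1219,0.8466) cross=5.221; C₋=(4.0379,-0.4754) cross=-5.221
θ=150°:   branch + wants cross > 0 → take C=(4.1219,0.8466) (cross=5.221)
θ=150°: ex = (C−B)/|BC| = (0.9976,0.0693); ey = (-0.0693,0.9976)
θ=150°: P = B + 3.17·ex + -2.93·ey = (2.4995,-2.2032)

θ=69°: 4.23 -0.97
θ=150°: 2.50 -2.20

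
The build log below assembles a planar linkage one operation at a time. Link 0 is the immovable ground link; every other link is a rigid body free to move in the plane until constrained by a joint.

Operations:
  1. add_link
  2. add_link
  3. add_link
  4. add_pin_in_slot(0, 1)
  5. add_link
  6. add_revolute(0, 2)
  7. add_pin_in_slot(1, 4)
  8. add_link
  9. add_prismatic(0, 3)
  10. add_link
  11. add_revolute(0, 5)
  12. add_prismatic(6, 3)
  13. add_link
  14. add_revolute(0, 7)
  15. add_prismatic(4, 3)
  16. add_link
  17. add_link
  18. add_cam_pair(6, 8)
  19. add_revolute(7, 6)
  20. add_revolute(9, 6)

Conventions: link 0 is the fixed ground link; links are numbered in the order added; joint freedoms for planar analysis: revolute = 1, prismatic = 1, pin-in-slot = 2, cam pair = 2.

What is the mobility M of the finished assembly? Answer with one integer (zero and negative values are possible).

L=1 J1=0 J2=0
add link → L=2 J1=0 J2=0
add link → L=3 J1=0 J2=0
add link → L=4 J1=0 J2=0
PS@0,1 dof=2 J2 → L=4 J1=0 J2=1
add link → L=5 J1=0 J2=1
R@0,2 dof=1 J1 → L=5 J1=1 J2=1
PS@1,4 dof=2 J2 → L=5 J1=1 J2=2
add link → L=6 J1=1 J2=2
P@0,3 dof=1 J1 → L=6 J1=2 J2=2
add link → L=7 J1=2 J2=2
R@0,5 dof=1 J1 → L=7 J1=3 J2=2
P@6,3 dof=1 J1 → L=7 J1=4 J2=2
add link → L=8 J1=4 J2=2
R@0,7 dof=1 J1 → L=8 J1=5 J2=2
P@4,3 dof=1 J1 → L=8 J1=6 J2=2
add link → L=9 J1=6 J2=2
add link → L=10 J1=6 J2=2
C@6,8 dof=2 J2 → L=10 J1=6 J2=3
R@7,6 dof=1 J1 → L=10 J1=7 J2=3
R@9,6 dof=1 J1 → L=10 J1=8 J2=3
M=3(L−1)−2J1−J2=3·9−2·8−3=8

M = 8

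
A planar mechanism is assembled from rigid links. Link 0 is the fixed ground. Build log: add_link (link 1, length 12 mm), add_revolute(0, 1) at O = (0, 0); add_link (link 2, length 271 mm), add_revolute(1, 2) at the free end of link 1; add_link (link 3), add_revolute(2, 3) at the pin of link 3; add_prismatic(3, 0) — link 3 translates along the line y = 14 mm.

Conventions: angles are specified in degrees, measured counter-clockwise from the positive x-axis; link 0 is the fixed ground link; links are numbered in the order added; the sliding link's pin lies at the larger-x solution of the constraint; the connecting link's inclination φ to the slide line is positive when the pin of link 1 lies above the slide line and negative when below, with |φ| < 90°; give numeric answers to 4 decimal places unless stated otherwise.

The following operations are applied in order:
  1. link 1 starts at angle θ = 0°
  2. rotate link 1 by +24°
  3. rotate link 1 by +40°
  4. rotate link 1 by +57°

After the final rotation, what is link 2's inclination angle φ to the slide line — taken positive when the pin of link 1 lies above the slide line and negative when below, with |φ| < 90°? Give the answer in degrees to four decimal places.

geometry: r = 12 mm, L = 271 mm, e = 14 mm; θ starts at 0°
rotate link 1 by +24°: θ ← 0° +24° = 24°
rotate link 1 by +40°: θ ← 24° +40° = 64°
rotate link 1 by +57°: θ ← 64° +57° = 121°
h = r sin θ − e = 10.286008 − 14 = -3.713992
sin φ = h / L = -3.713992 / 271 = -0.01370477
φ = arcsin(-0.01370477) = -0.785250°

-0.7853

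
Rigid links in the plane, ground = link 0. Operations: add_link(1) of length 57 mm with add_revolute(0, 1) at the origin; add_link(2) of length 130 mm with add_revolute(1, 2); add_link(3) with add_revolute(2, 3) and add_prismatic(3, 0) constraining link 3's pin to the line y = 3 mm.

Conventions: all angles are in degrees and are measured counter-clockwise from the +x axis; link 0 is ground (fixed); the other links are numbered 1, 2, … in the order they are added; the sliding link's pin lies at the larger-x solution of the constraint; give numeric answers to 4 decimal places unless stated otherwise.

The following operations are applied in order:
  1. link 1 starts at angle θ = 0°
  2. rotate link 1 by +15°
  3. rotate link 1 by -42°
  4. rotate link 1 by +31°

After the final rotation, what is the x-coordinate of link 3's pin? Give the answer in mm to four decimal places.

geometry: r = 57 mm, L = 130 mm, e = 3 mm; θ starts at 0°
rotate link 1 by +15°: θ ← 0° +15° = 15°
rotate link 1 by -42°: θ ← 15° -42° = -27°
rotate link 1 by +31°: θ ← -27° +31° = 4°
crank pin P = (r cos θ, r sin θ) = (56.861151, 3.976119)
h = r sin θ − e = 3.976119 − 3 = 0.976119
x = r cos θ + √(L² − h²) = 56.861151 + 129.996335 = 186.857486

186.8575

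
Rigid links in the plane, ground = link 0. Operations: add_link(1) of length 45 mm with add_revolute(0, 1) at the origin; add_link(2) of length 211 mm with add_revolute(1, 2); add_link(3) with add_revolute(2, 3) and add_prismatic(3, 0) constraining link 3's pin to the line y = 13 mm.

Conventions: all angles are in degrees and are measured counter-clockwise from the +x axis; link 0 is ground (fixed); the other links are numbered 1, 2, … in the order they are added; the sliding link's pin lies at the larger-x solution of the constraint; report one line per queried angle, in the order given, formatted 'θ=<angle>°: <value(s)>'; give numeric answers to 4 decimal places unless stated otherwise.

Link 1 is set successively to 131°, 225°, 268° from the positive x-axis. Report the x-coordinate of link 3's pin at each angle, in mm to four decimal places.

geometry: r = 45 mm, L = 211 mm, e = 13 mm
θ=131°: crank pin P = (r cos θ, r sin θ) = (-29.522656, 33.961931)
θ=131°: h = r sin θ − e = 33.961931 − 13 = 20.961931
θ=131°: x = r cos θ + √(L² − h²) = -29.522656 + 209.956180 = 180.433524
θ=225°: crank pin P = (r cos θ, r sin θ) = (-31.819805, -31.819805)
θ=225°: h = r sin θ − e = -31.819805 − 13 = -44.819805
θ=225°: x = r cos θ + √(L² − h²) = -31.819805 + 206.184832 = 174.365027
θ=268°: crank pin P = (r cos θ, r sin θ) = (-1.570477, -44.972587)
θ=268°: h = r sin θ − e = -44.972587 − 13 = -57.972587
θ=268°: x = r cos θ + √(L² − h²) = -1.570477 + 202.879716 = 201.309239

θ=131°: 180.4335
θ=225°: 174.3650
θ=268°: 201.3092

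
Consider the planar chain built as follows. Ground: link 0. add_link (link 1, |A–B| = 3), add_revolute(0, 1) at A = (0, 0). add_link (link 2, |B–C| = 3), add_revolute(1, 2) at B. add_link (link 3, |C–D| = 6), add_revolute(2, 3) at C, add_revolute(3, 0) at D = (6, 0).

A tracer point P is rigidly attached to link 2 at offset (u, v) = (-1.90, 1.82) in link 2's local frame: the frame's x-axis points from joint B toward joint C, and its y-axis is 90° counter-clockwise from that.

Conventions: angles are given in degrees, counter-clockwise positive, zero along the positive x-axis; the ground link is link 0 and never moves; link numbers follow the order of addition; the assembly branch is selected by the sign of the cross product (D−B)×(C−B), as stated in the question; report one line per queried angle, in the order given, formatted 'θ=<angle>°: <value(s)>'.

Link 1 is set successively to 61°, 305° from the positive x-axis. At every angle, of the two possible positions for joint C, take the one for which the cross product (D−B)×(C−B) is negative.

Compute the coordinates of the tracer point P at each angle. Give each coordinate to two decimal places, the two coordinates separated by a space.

A=(0,0), D=(6.00,0)
θ=61°: B = A + 3.00·(cos61°, sin61°) = (1.4544, 2.6239)
θ=61°: |BD| = 5.2485
θ=61°: circle(B,3.00) ∩ circle(D,6.00): a=0.0521, h=2.9995
θ=61°:   candidates: C₊=(2.9991,5.1956) cross=15.743; C₋=(0.0000,-0.0000) cross=-15.743
θ=61°:   branch - wants cross < 0 → take C=(0.0000,-0.0000) (cross=-15.743)
θ=61°: ex = (C−B)/|BC| = (-0.4848,-0.8746); ey = (0.8746,-0.4848)
θ=61°: P = B + -1.90·ex + 1.82·ey = (3.9674,3.4033)
θ=305°: B = A + 3.00·(cos305°, sin305°) = (1.7207, -2.4575)
θ=305°: |BD| = 4.9347
θ=305°: circle(B,3.00) ∩ circle(D,6.00): a=-0.2684, h=2.9880
θ=305°:   candidates: C₊=(-0.0000,0.0000) cross=14.745; C₋=(2.9760,-5.1822) cross=-14.745
θ=305°:   branch - wants cross < 0 → take C=(2.9760,-5.1822) (cross=-14.745)
θ=305°: ex = (C−B)/|BC| = (0.4184,-0.9083); ey = (0.9083,0.4184)
θ=305°: P = B + -1.90·ex + 1.82·ey = (2.5788,0.0298)

θ=61°: 3.97 3.40
θ=305°: 2.58 0.03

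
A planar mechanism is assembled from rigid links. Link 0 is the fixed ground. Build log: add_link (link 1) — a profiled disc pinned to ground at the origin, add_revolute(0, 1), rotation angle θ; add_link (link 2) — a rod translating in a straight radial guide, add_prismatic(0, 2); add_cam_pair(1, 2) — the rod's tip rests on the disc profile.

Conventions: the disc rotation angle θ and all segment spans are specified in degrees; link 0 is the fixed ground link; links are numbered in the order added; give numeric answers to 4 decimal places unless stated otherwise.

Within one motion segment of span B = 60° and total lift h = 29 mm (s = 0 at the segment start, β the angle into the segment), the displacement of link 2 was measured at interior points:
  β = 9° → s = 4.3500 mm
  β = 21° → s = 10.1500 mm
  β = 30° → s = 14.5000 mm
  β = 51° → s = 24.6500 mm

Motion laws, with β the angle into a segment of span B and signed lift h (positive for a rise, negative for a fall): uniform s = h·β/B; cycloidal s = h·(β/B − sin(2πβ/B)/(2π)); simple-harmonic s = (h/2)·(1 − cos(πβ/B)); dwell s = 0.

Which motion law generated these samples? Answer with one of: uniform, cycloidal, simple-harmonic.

candidates at β/B = r: uniform s = h·r (linear in β); cycloidal s = h·(r − sin(2πr)/(2π)); simple-harmonic s = (h/2)(1 − cos(πr))
β=9°: printed 4.3500 | uniform 4.3500, cycloidal 0.6160, simple-harmonic 1.5804
β=21°: printed 10.1500 | uniform 10.1500, cycloidal 6.4160, simple-harmonic 7.9171
β=30°: printed 14.5000 | uniform 14.5000, cycloidal 14.5000, simple-harmonic 14.5000
β=51°: printed 24.6500 | uniform 24.6500, cycloidal 28.3840, simple-harmonic 27.4196
only one law matches every sample → uniform

uniform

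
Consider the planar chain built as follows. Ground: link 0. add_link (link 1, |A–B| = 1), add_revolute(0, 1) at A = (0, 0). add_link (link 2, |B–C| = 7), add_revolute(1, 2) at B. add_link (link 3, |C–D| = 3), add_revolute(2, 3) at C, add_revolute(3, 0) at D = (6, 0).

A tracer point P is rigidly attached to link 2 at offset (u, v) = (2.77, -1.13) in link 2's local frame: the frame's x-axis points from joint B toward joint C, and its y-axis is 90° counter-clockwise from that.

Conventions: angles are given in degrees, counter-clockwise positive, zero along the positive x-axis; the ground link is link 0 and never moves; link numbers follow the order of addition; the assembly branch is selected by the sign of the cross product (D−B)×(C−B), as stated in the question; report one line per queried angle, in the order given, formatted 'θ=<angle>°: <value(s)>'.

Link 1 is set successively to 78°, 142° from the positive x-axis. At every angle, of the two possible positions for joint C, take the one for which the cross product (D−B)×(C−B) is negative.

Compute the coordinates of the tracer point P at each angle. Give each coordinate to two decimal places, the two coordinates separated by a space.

A=(0,0), D=(6.00,0)
θ=78°: B = A + 1.00·(cos78°, sin78°) = (0.2079, 0.9781)
θ=78°: |BD| = 5.8741
θ=78°: circle(B,7.00) ∩ circle(D,3.00): a=6.3418, h=2.9633
θ=78°:   candidates: C₊=(6.9546,2.8441) cross=17.407; C₋=(5.9677,-2.9998) cross=-17.407
θ=78°:   branch - wants cross < 0 → take C=(5.9677,-2.9998) (cross=-17.407)
θ=78°: ex = (C−B)/|BC| = (0.8228,-0.5683); ey = (0.5683,0.8228)
θ=78°: P = B + 2.77·ex + -1.13·ey = (1.8450,-1.5258)
θ=142°: B = A + 1.00·(cos142°, sin142°) = (-0.7880, 0.6157)
θ=142°: |BD| = 6.8159
θ=142°: circle(B,7.00) ∩ circle(D,3.00): a=6.3423, h=2.9624
θ=142°:   candidates: C₊=(5.7959,2.9930) cross=20.191; C₋=(5.2607,-2.9075) cross=-20.191
θ=142°:   branch - wants cross < 0 → take C=(5.2607,-2.9075) (cross=-20.191)
θ=142°: ex = (C−B)/|BC| = (0.8641,-0.5033); ey = (0.5033,0.8641)
θ=142°: P = B + 2.77·ex + -1.13·ey = (1.0368,-1.7549)

θ=78°: 1.85 -1.53
θ=142°: 1.04 -1.75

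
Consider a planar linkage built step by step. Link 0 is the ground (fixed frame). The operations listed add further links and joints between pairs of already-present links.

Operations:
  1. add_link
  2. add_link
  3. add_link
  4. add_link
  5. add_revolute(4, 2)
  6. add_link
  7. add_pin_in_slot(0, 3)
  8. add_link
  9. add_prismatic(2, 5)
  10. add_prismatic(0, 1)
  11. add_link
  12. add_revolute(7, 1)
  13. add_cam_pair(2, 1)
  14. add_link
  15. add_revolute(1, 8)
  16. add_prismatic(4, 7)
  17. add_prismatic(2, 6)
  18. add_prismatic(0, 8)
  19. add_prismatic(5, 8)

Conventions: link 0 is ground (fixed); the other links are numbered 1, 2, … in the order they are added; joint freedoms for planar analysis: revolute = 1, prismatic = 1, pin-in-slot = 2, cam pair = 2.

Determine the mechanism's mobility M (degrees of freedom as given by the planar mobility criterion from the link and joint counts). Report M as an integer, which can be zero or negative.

(L,J1,J2)=(1,0,0); link0 fixed
link1: (2,0,0)
link2: (3,0,0)
link3: (4,0,0)
link4: (5,0,0)
R 4-2 [J1]: (5,1,0)
link5: (6,1,0)
PS 0-3 [J2]: (6,1,1)
link6: (7,1,1)
P 2-5 [J1]: (7,2,1)
P 0-1 [J1]: (7,3,1)
link7: (8,3,1)
R 7-1 [J1]: (8,4,1)
C 2-1 [J2]: (8,4,2)
link8: (9,4,2)
R 1-8 [J1]: (9,5,2)
P 4-7 [J1]: (9,6,2)
P 2-6 [J1]: (9,7,2)
P 0-8 [J1]: (9,8,2)
P 5-8 [J1]: (9,9,2)
Grübler: 3·8 − 2·9 − 2 = 4

M = 4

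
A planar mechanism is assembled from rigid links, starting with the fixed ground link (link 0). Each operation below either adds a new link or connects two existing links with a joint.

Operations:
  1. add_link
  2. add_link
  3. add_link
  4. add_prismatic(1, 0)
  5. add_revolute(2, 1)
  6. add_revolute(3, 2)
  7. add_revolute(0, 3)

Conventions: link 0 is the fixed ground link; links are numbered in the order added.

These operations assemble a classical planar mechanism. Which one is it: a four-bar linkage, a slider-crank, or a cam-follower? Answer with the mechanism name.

links: 4 (incl. ground); joints: 3 revolute, 1 prismatic, 0 higher (cam) pair, forming one closed loop
4 links, 3 revolutes + 1 prismatic in one loop → slider-crank

slider-crank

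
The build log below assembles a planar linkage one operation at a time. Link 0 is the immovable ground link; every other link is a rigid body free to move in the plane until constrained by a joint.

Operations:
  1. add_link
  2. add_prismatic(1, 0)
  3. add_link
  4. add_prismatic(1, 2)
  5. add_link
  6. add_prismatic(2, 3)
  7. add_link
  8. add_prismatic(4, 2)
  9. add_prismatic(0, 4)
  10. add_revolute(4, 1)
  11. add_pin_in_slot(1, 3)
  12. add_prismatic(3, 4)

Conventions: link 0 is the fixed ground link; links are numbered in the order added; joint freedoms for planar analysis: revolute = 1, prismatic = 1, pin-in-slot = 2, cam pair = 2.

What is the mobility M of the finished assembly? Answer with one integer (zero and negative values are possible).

L=1 J1=0 J2=0
add link → L=2 J1=0 J2=0
P@1,0 dof=1 J1 → L=2 J1=1 J2=0
add link → L=3 J1=1 J2=0
P@1,2 dof=1 J1 → L=3 J1=2 J2=0
add link → L=4 J1=2 J2=0
P@2,3 dof=1 J1 → L=4 J1=3 J2=0
add link → L=5 J1=3 J2=0
P@4,2 dof=1 J1 → L=5 J1=4 J2=0
P@0,4 dof=1 J1 → L=5 J1=5 J2=0
R@4,1 dof=1 J1 → L=5 J1=6 J2=0
PS@1,3 dof=2 J2 → L=5 J1=6 J2=1
P@3,4 dof=1 J1 → L=5 J1=7 J2=1
M=3(L−1)−2J1−J2=3·4−2·7−1=-3

M = -3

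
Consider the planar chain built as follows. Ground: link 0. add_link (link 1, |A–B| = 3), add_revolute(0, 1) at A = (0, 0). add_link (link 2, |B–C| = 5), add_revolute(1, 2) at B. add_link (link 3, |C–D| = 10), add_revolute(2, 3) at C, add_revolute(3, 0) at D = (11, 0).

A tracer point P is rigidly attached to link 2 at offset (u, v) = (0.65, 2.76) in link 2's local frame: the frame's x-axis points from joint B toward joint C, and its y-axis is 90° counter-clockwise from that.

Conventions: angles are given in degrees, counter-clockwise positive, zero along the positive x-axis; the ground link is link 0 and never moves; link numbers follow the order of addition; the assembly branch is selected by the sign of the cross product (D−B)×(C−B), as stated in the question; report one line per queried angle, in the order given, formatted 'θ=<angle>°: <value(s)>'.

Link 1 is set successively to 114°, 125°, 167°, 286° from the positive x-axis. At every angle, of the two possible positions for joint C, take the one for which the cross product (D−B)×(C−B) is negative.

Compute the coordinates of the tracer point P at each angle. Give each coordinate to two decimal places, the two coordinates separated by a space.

A=(0,0), D=(11.00,0)
θ=114°: B = A + 3.00·(cos114°, sin114°) = (-1.2202, 2.7406)
θ=114°: |BD| = 12.5238
θ=114°: circle(B,5.00) ∩ circle(D,10.00): a=3.2676, h=3.7846
θ=114°:   candidates: C₊=(2.7964,5.7184) cross=47.397; C₋=(1.1400,-1.6673) cross=-47.397
θ=114°:   branch - wants cross < 0 → take C=(1.1400,-1.6673) (cross=-47.397)
θ=114°: ex = (C−B)/|BC| = (0.4720,-0.8816); ey = (0.8816,0.4720)
θ=114°: P = B + 0.65·ex + 2.76·ey = (1.5198,3.4704)
θ=125°: B = A + 3.00·(cos125°, sin125°) = (-1.7207, 2.4575)
θ=125°: |BD| = 12.9559
θ=125°: circle(B,5.00) ∩ circle(D,10.00): a=3.5835, h=3.4869
θ=125°:   candidates: C₊=(2.4591,5.2013) cross=45.176; C₋=(1.1364,-1.6458) cross=-45.176
θ=125°:   branch - wants cross < 0 → take C=(1.1364,-1.6458) (cross=-45.176)
θ=125°: ex = (C−B)/|BC| = (0.5714,-0.8207); ey = (0.8207,0.5714)
θ=125°: P = B + 0.65·ex + 2.76·ey = (0.9157,3.5011)
θ=167°: B = A + 3.00·(cos167°, sin167°) = (-2.9231, 0.6749)
θ=167°: |BD| = 13.9395
θ=167°: circle(B,5.00) ∩ circle(D,10.00): a=4.2795, h=2.5857
θ=167°:   candidates: C₊=(1.4766,3.0503) cross=36.043; C₋=(1.2262,-2.1150) cross=-36.043
θ=167°:   branch - wants cross < 0 → take C=(1.2262,-2.1150) (cross=-36.043)
θ=167°: ex = (C−B)/|BC| = (0.8299,-0.5580); ey = (0.5580,0.8299)
θ=167°: P = B + 0.65·ex + 2.76·ey = (-0.8437,2.6026)
θ=286°: B = A + 3.00·(cos286°, sin286°) = (0.8269, -2.8838)
θ=286°: |BD| = 10.5739
θ=286°: circle(B,5.00) ∩ circle(D,10.00): a=1.7405, h=4.6873
θ=286°:   candidates: C₊=(1.2231,2.1005) cross=49.563; C₋=(3.7798,-6.9187) cross=-49.563
θ=286°:   branch - wants cross < 0 → take C=(3.7798,-6.9187) (cross=-49.563)
θ=286°: ex = (C−B)/|BC| = (0.5906,-0.8070); ey = (0.8070,0.5906)
θ=286°: P = B + 0.65·ex + 2.76·ey = (3.4381,-1.7783)

θ=114°: 1.52 3.47
θ=125°: 0.92 3.50
θ=167°: -0.84 2.60
θ=286°: 3.44 -1.78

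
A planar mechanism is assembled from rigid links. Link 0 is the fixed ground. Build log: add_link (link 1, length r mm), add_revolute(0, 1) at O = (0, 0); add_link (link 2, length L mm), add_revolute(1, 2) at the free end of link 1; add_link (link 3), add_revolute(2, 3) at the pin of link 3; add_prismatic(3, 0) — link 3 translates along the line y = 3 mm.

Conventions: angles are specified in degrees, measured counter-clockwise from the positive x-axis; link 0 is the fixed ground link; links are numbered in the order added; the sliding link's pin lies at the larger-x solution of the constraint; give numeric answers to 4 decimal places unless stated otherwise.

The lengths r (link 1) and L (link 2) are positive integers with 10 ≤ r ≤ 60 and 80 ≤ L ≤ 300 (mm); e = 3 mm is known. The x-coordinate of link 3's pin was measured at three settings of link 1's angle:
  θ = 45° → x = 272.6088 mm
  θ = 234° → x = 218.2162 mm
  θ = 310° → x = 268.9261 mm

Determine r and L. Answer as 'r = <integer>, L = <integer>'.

constraint per measurement: (x − r cos θ)² + (r sin θ − e)² = L²
subtracting the θ₁ and θ₂ equations cancels the r² and L² terms:
r = (x₁² − x₂²) / (2[(x₁cos θ₁ + e sin θ₁) − (x₂cos θ₂ + e sin θ₂)]) = 41.0000 → r = 41
L² = (x₁ − r cos θ₁)² + (r sin θ₁ − e)² = 60025.0000 → L = 245.0000 → L = 245
check at θ₃=310°: x = 268.9261 (printed 268.9261) ✓

r = 41, L = 245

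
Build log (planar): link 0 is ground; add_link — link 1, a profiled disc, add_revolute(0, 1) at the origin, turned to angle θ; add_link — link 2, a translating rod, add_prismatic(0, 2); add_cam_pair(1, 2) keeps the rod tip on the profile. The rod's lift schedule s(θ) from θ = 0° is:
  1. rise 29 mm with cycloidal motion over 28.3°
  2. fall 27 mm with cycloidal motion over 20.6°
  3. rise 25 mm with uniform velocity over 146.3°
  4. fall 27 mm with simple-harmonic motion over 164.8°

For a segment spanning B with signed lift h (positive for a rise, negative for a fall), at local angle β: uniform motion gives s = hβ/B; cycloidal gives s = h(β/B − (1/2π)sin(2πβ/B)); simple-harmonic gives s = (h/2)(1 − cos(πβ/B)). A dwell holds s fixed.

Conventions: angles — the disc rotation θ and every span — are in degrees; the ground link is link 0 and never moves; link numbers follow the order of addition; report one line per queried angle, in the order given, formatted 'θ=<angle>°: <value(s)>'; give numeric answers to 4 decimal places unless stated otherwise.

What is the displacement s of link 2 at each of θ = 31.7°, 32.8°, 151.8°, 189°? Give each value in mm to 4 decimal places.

seg 1 [0°–28.3°] cycloidal, h=29: full span → s += 29 → s = 29.0000
seg 2 [28.3°–48.9°] cycloidal, h=-27: θ=31.7° here. β=3.4, B=20.6. -27·(0.1650 − sin(2π·0.1650)/(2π)) = -0.7569 → s = 28.2431
seg 2 [28.3°–48.9°] cycloidal, h=-27: θ=32.8° here. β=4.5, B=20.6. -27·(0.2184 − sin(2π·0.2184)/(2π)) = -1.6850 → s = 27.3150
seg 2 [28.3°–48.9°] cycloidal, h=-27: full span → s += -27 → s = 2.0000
seg 3 [48.9°–195.2°] uniform, h=25: θ=151.8° here. β=102.9, B=146.3. 25·102.9/146.3 = 17.5837 → s = 19.5837
seg 3 [48.9°–195.2°] uniform, h=25: θ=189° here. β=140.1, B=146.3. 25·140.1/146.3 = 23.9405 → s = 25.9405

θ=31.7°: 28.2431
θ=32.8°: 27.3150
θ=151.8°: 19.5837
θ=189°: 25.9405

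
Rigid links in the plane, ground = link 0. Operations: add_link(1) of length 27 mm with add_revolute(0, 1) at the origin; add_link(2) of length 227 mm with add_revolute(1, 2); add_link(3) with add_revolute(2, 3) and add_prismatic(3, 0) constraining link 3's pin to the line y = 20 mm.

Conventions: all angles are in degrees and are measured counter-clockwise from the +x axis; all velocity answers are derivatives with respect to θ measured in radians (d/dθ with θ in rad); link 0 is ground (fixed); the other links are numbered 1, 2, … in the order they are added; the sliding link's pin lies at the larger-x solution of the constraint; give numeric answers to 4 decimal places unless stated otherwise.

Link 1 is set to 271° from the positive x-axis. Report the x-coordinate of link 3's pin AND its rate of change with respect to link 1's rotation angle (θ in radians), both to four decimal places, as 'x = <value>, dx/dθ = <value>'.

geometry: r = 27 mm, L = 227 mm, e = 20 mm
crank pin P = (r cos θ, r sin θ) = (0.471215, -26.995888)
h = r sin θ − e = -26.995888 − 20 = -46.995888
x = r cos θ + √(L² − h²) = 0.471215 + 222.081937 = 222.553152
dx/dθ = −r sin θ − h·r cos θ/√(L² − h²) (θ in radians; h = -46.995888) = 27.095604

x = 222.5532, dx/dθ = 27.0956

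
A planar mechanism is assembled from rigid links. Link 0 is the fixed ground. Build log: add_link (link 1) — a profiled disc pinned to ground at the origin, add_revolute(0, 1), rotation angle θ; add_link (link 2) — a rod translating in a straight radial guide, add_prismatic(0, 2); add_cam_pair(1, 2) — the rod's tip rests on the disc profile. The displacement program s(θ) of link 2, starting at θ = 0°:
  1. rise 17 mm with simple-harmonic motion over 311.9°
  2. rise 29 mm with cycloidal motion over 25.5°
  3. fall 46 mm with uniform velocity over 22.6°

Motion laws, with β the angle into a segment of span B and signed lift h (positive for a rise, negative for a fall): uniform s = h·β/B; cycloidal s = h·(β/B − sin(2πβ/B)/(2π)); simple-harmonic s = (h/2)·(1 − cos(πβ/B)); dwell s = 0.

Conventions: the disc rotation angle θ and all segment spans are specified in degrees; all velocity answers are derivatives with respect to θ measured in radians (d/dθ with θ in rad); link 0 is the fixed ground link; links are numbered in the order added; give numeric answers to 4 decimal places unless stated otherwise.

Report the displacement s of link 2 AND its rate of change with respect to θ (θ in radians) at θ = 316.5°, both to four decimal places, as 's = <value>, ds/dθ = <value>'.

seg 1 [0°–311.9°] simple-harmonic, h=17: full span → s += 17 → s = 17.0000
seg 2 [311.9°–337.4°] cycloidal, h=29: θ=316.5° here. β=4.6, B=25.5. 29·(0.1804 − sin(2π·0.1804)/(2π)) = 1.0503 → s = 18.0503
velocity in seg [311.9°–337.4°] (cycloidal), θ in radians: β = 4.6° = 0.0803 rad, B = 25.5° = 0.4451 rad; ds/dθ = (h/B)(1 − cos(2πβ/B)) = (29/0.4451)(1 − cos(2π·0.1804)) = 37.561525 mm/rad

s = 18.0503, ds/dθ = 37.5615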